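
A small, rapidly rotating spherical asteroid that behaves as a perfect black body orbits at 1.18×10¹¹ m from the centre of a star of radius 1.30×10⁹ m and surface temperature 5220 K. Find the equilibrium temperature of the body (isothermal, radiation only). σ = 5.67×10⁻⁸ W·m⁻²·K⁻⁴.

T ≈ 387 K

The star's surface emits σT_*⁴; at distance d the flux is S = σT_*⁴(R_*/d)².
S = 5.67×10⁻⁸·(5220)⁴·(1.30×10⁹/1.18×10¹¹)² = 5110 W/m².
For an isothermal sphere T⁴ = (1−a)S/(4σ) = 2.253×10¹⁰ K⁴.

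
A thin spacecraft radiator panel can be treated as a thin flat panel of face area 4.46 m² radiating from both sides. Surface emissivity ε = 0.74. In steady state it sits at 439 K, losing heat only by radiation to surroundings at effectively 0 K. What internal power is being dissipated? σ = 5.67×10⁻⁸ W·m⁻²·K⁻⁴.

P ≈ 13900 W

Steady state: P = εσA T⁴.
A = 2·4.46 = 8.920 m²; T⁴ = (439)⁴ = 3.714×10¹⁰ K⁴.
P = 0.74 × 5.67×10⁻⁸ × 8.920 × 3.714×10¹⁰.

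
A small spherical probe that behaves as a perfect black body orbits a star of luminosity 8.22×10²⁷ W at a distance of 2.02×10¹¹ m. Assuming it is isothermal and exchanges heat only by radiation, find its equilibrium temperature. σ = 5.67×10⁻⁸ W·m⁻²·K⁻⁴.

T ≈ 516 K

First find the stellar flux at distance d: S = L/(4πd²) = 8.22×10²⁷/(4π·(2.02×10¹¹)²) = 16030 W/m².
For an isothermal sphere, absorbed (1−a)S·πr² = emitted σ·4πr²·T⁴, so T⁴ = (1−a)S/(4σ).
T⁴ = 1.00·16030/(4·5.67×10⁻⁸) = 7.068×10¹⁰ K⁴.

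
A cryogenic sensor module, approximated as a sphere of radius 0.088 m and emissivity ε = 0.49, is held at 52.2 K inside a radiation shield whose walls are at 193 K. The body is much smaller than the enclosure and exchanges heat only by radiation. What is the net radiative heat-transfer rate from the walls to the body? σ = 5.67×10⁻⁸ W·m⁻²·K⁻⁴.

P_net ≈ 3.73 W

For a small grey body in a large enclosure: P_net = εσA(T_body⁴ − T_wall⁴).
A = 4πr² = 0.09731 m²; T_body⁴ − T_wall⁴ = 7.425×10⁶ − 1.387×10⁹ = -1.380×10⁹ K⁴.
|P_net| = 0.49·5.67×10⁻⁸·0.09731·1.380×10⁹.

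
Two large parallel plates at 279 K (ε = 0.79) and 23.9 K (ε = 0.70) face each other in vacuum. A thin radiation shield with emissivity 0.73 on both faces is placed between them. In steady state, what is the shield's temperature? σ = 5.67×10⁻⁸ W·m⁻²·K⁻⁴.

T_s ≈ 237 K

In steady state the net flux on the hot side equals that on the cold side.
σ(T₁⁴−T_s⁴)/D₁ = σ(T_s⁴−T₂⁴)/D₂, with D₁ = 1/ε₁+1/ε_s−1 = 1.636, D₂ = 1/ε_s+1/ε₂−1 = 1.798.
Solve for T_s⁴: T_s⁴ = (D₂·T₁⁴ + D₁·T₂⁴)/(D₁+D₂) = 3.173×10⁹ K⁴.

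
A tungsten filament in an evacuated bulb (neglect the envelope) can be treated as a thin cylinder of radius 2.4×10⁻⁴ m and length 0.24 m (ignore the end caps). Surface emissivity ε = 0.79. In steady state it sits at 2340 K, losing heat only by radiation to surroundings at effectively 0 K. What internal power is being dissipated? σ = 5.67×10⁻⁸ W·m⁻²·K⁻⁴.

Steady state: P = εσA T⁴.
A = 2πrL = 3.619×10⁻⁴ m²; T⁴ = (2340)⁴ = 2.998×10¹³ K⁴.
P = 0.79 × 5.67×10⁻⁸ × 3.619×10⁻⁴ × 2.998×10¹³.

P ≈ 486 W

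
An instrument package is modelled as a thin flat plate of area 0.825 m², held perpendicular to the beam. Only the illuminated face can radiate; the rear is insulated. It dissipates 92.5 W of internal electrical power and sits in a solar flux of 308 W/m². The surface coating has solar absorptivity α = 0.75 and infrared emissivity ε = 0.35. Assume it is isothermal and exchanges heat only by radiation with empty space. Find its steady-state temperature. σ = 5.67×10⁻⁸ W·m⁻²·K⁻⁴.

At steady state, absorbed solar power + internal power = radiated power.
Absorbed: α·S·A_cross = 0.75·308·0.8250 = 190.6 W (cross-section A).
Total input = 190.6 + 92.5 = 283.1 W.
Radiated: εσ·A_surf·T⁴ with A_surf = A = 0.8250 m².
T⁴ = 283.1/(0.35·5.67×10⁻⁸·0.8250) = 1.729×10¹⁰ K⁴.

T ≈ 363 K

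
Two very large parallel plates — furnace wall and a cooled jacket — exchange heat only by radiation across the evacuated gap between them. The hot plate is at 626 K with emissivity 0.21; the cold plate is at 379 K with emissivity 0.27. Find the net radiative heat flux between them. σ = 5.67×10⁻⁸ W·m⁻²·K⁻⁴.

For two infinite grey parallel plates, q = σ(T₁⁴ − T₂⁴)/(1/ε₁ + 1/ε₂ − 1).
T₁⁴ − T₂⁴ = 1.536×10¹¹ − 2.063×10¹⁰ = 1.329×10¹¹ K⁴.
1/ε₁ + 1/ε₂ − 1 = 4.762 + 3.704 − 1 = 7.466.
q = 5.67×10⁻⁸ × 1.329×10¹¹ / 7.466.

q ≈ 1010 W/m²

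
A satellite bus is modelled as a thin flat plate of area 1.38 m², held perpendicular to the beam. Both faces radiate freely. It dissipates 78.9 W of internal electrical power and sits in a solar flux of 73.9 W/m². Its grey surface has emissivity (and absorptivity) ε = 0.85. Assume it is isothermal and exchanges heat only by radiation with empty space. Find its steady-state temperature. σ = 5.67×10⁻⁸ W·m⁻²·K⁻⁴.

At steady state, absorbed solar power + internal power = radiated power.
Absorbed: α·S·A_cross = 0.85·73.9·1.380 = 86.68 W (cross-section A).
Total input = 86.68 + 78.9 = 165.6 W.
Radiated: εσ·A_surf·T⁴ with A_surf = 2A = 2.760 m².
T⁴ = 165.6/(0.85·5.67×10⁻⁸·2.760) = 1.245×10⁹ K⁴.

T ≈ 188 K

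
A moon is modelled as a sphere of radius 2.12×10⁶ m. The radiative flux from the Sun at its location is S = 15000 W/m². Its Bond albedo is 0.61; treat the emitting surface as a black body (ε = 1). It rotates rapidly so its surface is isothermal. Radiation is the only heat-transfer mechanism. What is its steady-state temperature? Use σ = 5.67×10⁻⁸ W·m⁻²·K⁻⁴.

At equilibrium, absorbed power = emitted power.
Absorbing cross-section = πr² = 1.412×10¹³ m²; emitting surface = 4πr² = 5.648×10¹³ m² (ratio 4).
(1−a)S·A_cross = εσ·A_surf·T⁴  ⇒  T⁴ = (1−a)S/(4σ).
T⁴ = 0.390·15000/(4·5.67×10⁻⁸) = 2.579×10¹⁰ K⁴.
T = (2.579×10¹⁰)^(1/4).

T ≈ 401 K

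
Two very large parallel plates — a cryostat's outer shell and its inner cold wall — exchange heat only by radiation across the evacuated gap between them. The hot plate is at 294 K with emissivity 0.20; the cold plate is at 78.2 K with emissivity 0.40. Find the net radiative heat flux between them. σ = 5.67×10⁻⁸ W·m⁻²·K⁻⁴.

q ≈ 64.8 W/m²

For two infinite grey parallel plates, q = σ(T₁⁴ − T₂⁴)/(1/ε₁ + 1/ε₂ − 1).
T₁⁴ − T₂⁴ = 7.471×10⁹ − 3.740×10⁷ = 7.434×10⁹ K⁴.
1/ε₁ + 1/ε₂ − 1 = 5.000 + 2.500 − 1 = 6.500.
q = 5.67×10⁻⁸ × 7.434×10⁹ / 6.500.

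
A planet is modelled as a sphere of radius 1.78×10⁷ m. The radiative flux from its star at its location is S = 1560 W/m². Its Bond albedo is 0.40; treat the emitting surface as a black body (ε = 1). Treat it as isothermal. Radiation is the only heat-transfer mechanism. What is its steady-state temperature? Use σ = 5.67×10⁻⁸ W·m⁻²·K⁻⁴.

T ≈ 253 K

At equilibrium, absorbed power = emitted power.
Absorbing cross-section = πr² = 9.954×10¹⁴ m²; emitting surface = 4πr² = 3.982×10¹⁵ m² (ratio 4).
(1−a)S·A_cross = εσ·A_surf·T⁴  ⇒  T⁴ = (1−a)S/(4σ).
T⁴ = 0.600·1560/(4·5.67×10⁻⁸) = 4.127×10⁹ K⁴.
T = (4.127×10⁹)^(1/4).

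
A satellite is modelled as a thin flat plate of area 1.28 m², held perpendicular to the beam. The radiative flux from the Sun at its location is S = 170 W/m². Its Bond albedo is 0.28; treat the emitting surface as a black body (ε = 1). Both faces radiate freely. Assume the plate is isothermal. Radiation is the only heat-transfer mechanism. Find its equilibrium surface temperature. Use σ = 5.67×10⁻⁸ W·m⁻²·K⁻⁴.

At equilibrium, absorbed power = emitted power.
Absorbing cross-section = A = 1.280 m²; emitting surface = 2A = 2.560 m² (ratio 2).
(1−a)S·A_cross = εσ·A_surf·T⁴  ⇒  T⁴ = (1−a)S/(2σ).
T⁴ = 0.720·170/(2·5.67×10⁻⁸) = 1.079×10⁹ K⁴.
T = (1.079×10⁹)^(1/4).

T ≈ 181 K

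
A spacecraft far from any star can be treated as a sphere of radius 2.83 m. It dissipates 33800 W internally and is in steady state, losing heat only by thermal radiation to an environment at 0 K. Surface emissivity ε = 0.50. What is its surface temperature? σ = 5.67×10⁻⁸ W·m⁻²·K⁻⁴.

Steady state: internal power = radiated power, P = εσA T⁴.
Radiating area A = 4πr² = 100.6 m².
T⁴ = P/(εσA) = 33800/(0.50·5.67×10⁻⁸·100.6) = 1.185×10¹⁰ K⁴.
T = (1.185×10¹⁰)^(1/4).

T ≈ 330 K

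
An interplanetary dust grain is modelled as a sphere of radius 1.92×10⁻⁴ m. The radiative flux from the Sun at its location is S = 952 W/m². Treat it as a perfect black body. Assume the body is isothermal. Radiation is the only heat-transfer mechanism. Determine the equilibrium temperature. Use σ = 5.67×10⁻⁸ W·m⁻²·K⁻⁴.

At equilibrium, absorbed power = emitted power.
Absorbing cross-section = πr² = 1.158×10⁻⁷ m²; emitting surface = 4πr² = 4.632×10⁻⁷ m² (ratio 4).
S·A_cross = εσ·A_surf·T⁴  ⇒  T⁴ = S/(4σ).
T⁴ = 1.00·952/(4·5.67×10⁻⁸) = 4.198×10⁹ K⁴.
T = (4.198×10⁹)^(1/4).

T ≈ 255 K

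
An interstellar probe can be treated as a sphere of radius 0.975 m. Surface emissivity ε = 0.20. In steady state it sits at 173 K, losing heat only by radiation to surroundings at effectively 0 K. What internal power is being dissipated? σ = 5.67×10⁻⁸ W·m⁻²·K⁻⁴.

Steady state: P = εσA T⁴.
A = 4πr² = 11.95 m²; T⁴ = (173)⁴ = 8.957×10⁸ K⁴.
P = 0.20 × 5.67×10⁻⁸ × 11.95 × 8.957×10⁸.

P ≈ 121 W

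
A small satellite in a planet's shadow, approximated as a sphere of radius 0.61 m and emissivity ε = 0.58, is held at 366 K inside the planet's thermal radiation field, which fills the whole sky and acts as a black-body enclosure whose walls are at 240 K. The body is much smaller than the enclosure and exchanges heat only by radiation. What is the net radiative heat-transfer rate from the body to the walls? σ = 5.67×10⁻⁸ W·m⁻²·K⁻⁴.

P_net ≈ 2250 W

For a small grey body in a large enclosure: P_net = εσA(T_body⁴ − T_wall⁴).
A = 4πr² = 4.676 m²; T_body⁴ − T_wall⁴ = 1.794×10¹⁰ − 3.318×10⁹ = 1.463×10¹⁰ K⁴.
|P_net| = 0.58·5.67×10⁻⁸·4.676·1.463×10¹⁰.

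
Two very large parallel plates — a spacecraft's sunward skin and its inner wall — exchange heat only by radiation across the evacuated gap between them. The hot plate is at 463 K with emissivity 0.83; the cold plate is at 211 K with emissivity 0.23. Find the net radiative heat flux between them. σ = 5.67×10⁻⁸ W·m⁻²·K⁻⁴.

For two infinite grey parallel plates, q = σ(T₁⁴ − T₂⁴)/(1/ε₁ + 1/ε₂ − 1).
T₁⁴ − T₂⁴ = 4.595×10¹⁰ − 1.982×10⁹ = 4.397×10¹⁰ K⁴.
1/ε₁ + 1/ε₂ − 1 = 1.205 + 4.348 − 1 = 4.553.
q = 5.67×10⁻⁸ × 4.397×10¹⁰ / 4.553.

q ≈ 548 W/m²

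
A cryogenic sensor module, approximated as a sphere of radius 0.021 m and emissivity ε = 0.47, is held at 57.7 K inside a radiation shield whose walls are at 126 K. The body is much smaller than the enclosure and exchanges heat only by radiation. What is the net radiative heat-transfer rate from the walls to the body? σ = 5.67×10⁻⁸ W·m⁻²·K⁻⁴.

P_net ≈ 0.0356 W

For a small grey body in a large enclosure: P_net = εσA(T_body⁴ − T_wall⁴).
A = 4πr² = 0.005542 m²; T_body⁴ − T_wall⁴ = 1.108×10⁷ − 2.520×10⁸ = -2.410×10⁸ K⁴.
|P_net| = 0.47·5.67×10⁻⁸·0.005542·2.410×10⁸.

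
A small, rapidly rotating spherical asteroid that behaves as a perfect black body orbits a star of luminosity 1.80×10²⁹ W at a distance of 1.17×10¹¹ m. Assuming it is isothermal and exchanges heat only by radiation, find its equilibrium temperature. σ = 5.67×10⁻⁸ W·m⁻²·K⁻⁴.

T ≈ 1470 K

First find the stellar flux at distance d: S = L/(4πd²) = 1.80×10²⁹/(4π·(1.17×10¹¹)²) = 1.046×10⁶ W/m².
For an isothermal sphere, absorbed (1−a)S·πr² = emitted σ·4πr²·T⁴, so T⁴ = (1−a)S/(4σ).
T⁴ = 1.00·1.046×10⁶/(4·5.67×10⁻⁸) = 4.614×10¹² K⁴.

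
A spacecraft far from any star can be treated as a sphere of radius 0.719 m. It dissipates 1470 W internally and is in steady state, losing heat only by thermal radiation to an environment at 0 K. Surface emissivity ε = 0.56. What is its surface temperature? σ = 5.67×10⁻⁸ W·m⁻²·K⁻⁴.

Steady state: internal power = radiated power, P = εσA T⁴.
Radiating area A = 4πr² = 6.496 m².
T⁴ = P/(εσA) = 1470/(0.56·5.67×10⁻⁸·6.496) = 7.127×10⁹ K⁴.
T = (7.127×10⁹)^(1/4).

T ≈ 291 K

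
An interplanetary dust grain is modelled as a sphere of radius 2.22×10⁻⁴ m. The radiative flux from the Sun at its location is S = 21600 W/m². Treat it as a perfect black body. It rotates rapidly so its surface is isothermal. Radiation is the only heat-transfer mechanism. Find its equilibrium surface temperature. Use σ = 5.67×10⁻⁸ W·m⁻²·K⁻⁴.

T ≈ 556 K

At equilibrium, absorbed power = emitted power.
Absorbing cross-section = πr² = 1.548×10⁻⁷ m²; emitting surface = 4πr² = 6.193×10⁻⁷ m² (ratio 4).
S·A_cross = εσ·A_surf·T⁴  ⇒  T⁴ = S/(4σ).
T⁴ = 1.00·21600/(4·5.67×10⁻⁸) = 9.524×10¹⁰ K⁴.
T = (9.524×10¹⁰)^(1/4).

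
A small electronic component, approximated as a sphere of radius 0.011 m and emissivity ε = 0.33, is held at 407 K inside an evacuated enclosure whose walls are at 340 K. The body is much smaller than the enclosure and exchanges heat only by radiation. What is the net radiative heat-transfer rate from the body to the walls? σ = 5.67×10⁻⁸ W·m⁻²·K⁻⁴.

P_net ≈ 0.400 W

For a small grey body in a large enclosure: P_net = εσA(T_body⁴ − T_wall⁴).
A = 4πr² = 0.001521 m²; T_body⁴ − T_wall⁴ = 2.744×10¹⁰ − 1.336×10¹⁰ = 1.408×10¹⁰ K⁴.
|P_net| = 0.33·5.67×10⁻⁸·0.001521·1.408×10¹⁰.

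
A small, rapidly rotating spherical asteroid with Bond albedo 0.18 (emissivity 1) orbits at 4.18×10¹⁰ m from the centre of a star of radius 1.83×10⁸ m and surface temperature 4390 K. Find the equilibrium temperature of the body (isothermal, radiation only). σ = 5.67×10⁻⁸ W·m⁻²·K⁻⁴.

The star's surface emits σT_*⁴; at distance d the flux is S = σT_*⁴(R_*/d)².
S = 5.67×10⁻⁸·(4390)⁴·(1.83×10⁸/4.18×10¹⁰)² = 403.6 W/m².
For an isothermal sphere T⁴ = (1−a)S/(4σ) = 1.459×10⁹ K⁴.

T ≈ 195 K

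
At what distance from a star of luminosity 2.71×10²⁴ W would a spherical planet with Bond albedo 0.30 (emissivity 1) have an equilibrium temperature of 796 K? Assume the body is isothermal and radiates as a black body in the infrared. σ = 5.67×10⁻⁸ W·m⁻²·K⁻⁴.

For an isothermal black-emitting sphere, (1−a)S·πr² = σ·4πr²·T⁴ ⇒ S = 4σT⁴/(1−a).
S = 4·5.67×10⁻⁸·(796)⁴/0.700 = 1.301×10⁵ W/m².
Flux falls as S = L/(4πd²), so d = √(L/(4πS)) = √(2.71×10²⁴/(4π·1.301×10⁵)).

d ≈ 1.29×10⁹ m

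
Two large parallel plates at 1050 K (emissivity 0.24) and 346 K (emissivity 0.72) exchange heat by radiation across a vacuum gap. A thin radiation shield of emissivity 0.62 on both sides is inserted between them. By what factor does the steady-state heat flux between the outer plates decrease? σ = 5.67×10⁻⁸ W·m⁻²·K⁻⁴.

Without shield: q₀ = σΔ(T⁴)/(1/ε₁+1/ε₂−1) with denominator 4.556.
With shield the two gaps are in series; the resistances add: (1/ε₁+1/ε_s−1)+(1/ε_s+1/ε₂−1) = 4.780+2.002 = 6.781.
Heat-flux ratio q₀/q = 6.781/4.556.

factor ≈ 1.49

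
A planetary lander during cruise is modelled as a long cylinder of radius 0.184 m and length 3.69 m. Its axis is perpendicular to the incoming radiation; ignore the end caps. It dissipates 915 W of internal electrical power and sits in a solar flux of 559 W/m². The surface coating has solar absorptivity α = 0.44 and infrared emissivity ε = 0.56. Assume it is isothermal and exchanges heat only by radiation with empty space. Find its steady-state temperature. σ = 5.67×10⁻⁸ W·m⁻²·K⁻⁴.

T ≈ 310 K

At steady state, absorbed solar power + internal power = radiated power.
Absorbed: α·S·A_cross = 0.44·559·1.358 = 334.0 W (cross-section 2rL).
Total input = 334.0 + 915 = 1249 W.
Radiated: εσ·A_surf·T⁴ with A_surf = 2πrL = 4.266 m².
T⁴ = 1249/(0.56·5.67×10⁻⁸·4.266) = 9.221×10⁹ K⁴.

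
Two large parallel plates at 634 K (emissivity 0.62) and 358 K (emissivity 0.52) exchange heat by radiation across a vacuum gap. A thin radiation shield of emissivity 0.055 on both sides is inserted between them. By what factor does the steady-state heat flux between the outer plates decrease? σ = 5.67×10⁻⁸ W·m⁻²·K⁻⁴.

Without shield: q₀ = σΔ(T⁴)/(1/ε₁+1/ε₂−1) with denominator 2.536.
With shield the two gaps are in series; the resistances add: (1/ε₁+1/ε_s−1)+(1/ε_s+1/ε₂−1) = 18.79+19.10 = 37.90.
Heat-flux ratio q₀/q = 37.90/2.536.

factor ≈ 14.9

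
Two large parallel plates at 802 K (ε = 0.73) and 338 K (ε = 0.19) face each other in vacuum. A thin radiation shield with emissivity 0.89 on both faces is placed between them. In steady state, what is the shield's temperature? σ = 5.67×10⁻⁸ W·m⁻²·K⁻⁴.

In steady state the net flux on the hot side equals that on the cold side.
σ(T₁⁴−T_s⁴)/D₁ = σ(T_s⁴−T₂⁴)/D₂, with D₁ = 1/ε₁+1/ε_s−1 = 1.493, D₂ = 1/ε_s+1/ε₂−1 = 5.387.
Solve for T_s⁴: T_s⁴ = (D₂·T₁⁴ + D₁·T₂⁴)/(D₁+D₂) = 3.267×10¹¹ K⁴.

T_s ≈ 756 K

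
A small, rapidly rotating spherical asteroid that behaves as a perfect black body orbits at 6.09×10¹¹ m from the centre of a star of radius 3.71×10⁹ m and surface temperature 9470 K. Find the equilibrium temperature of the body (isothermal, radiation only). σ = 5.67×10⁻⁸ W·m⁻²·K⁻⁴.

T ≈ 523 K

The star's surface emits σT_*⁴; at distance d the flux is S = σT_*⁴(R_*/d)².
S = 5.67×10⁻⁸·(9470)⁴·(3.71×10⁹/6.09×10¹¹)² = 16920 W/m².
For an isothermal sphere T⁴ = (1−a)S/(4σ) = 7.462×10¹⁰ K⁴.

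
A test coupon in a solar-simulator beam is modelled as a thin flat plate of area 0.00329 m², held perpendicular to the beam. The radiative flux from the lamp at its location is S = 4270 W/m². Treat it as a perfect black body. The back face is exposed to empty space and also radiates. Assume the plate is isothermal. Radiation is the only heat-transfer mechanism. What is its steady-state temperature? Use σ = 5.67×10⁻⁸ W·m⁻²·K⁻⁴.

T ≈ 441 K

At equilibrium, absorbed power = emitted power.
Absorbing cross-section = A = 0.003290 m²; emitting surface = 2A = 0.006580 m² (ratio 2).
S·A_cross = εσ·A_surf·T⁴  ⇒  T⁴ = S/(2σ).
T⁴ = 1.00·4270/(2·5.67×10⁻⁸) = 3.765×10¹⁰ K⁴.
T = (3.765×10¹⁰)^(1/4).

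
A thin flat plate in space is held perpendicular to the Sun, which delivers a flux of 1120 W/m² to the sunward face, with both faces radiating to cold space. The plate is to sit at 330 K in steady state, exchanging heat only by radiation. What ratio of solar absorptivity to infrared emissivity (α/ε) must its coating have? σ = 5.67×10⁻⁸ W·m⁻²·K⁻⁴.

Balance: αS·A = εσ·2A·T⁴ ⇒ α/ε = 2σT⁴/S.
α/ε = 2·5.67×10⁻⁸·(330)⁴/1120 = 2·5.67×10⁻⁸·1.186×10¹⁰/1120.

α/ε ≈ 1.20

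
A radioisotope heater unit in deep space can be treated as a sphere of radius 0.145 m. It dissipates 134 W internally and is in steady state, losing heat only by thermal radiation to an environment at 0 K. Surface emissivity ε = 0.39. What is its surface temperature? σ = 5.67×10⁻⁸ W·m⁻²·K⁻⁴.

T ≈ 389 K

Steady state: internal power = radiated power, P = εσA T⁴.
Radiating area A = 4πr² = 0.2642 m².
T⁴ = P/(εσA) = 134/(0.39·5.67×10⁻⁸·0.2642) = 2.294×10¹⁰ K⁴.
T = (2.294×10¹⁰)^(1/4).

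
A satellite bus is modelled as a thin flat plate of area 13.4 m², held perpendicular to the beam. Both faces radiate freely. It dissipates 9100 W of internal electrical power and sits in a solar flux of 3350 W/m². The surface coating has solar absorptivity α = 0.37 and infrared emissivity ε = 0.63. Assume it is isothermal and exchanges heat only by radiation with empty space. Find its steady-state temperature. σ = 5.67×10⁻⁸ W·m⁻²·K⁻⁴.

T ≈ 405 K

At steady state, absorbed solar power + internal power = radiated power.
Absorbed: α·S·A_cross = 0.37·3350·13.40 = 16610 W (cross-section A).
Total input = 16610 + 9100 = 25710 W.
Radiated: εσ·A_surf·T⁴ with A_surf = 2A = 26.80 m².
T⁴ = 25710/(0.63·5.67×10⁻⁸·26.80) = 2.686×10¹⁰ K⁴.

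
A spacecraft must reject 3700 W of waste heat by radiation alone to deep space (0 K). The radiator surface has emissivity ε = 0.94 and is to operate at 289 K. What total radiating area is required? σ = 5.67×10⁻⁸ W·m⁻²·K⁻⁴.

P = εσA T⁴ ⇒ A = P/(εσT⁴).
T⁴ = 6.976×10⁹ K⁴.
A = 3700/(0.94 × 5.67×10⁻⁸ × 6.976×10⁹).

A ≈ 9.95 m²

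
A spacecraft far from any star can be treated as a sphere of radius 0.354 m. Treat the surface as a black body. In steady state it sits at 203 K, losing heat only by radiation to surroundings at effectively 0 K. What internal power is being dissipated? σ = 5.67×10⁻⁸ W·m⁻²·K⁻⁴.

Steady state: P = εσA T⁴.
A = 4πr² = 1.575 m²; T⁴ = (203)⁴ = 1.698×10⁹ K⁴.
P = 1.0 × 5.67×10⁻⁸ × 1.575 × 1.698×10⁹.

P ≈ 152 W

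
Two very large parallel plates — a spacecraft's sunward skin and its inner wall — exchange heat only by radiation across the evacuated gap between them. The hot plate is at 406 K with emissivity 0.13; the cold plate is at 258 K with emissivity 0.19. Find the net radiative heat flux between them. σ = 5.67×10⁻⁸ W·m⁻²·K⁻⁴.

q ≈ 108 W/m²

For two infinite grey parallel plates, q = σ(T₁⁴ − T₂⁴)/(1/ε₁ + 1/ε₂ − 1).
T₁⁴ − T₂⁴ = 2.717×10¹⁰ − 4.431×10⁹ = 2.274×10¹⁰ K⁴.
1/ε₁ + 1/ε₂ − 1 = 7.692 + 5.263 − 1 = 11.96.
q = 5.67×10⁻⁸ × 2.274×10¹⁰ / 11.96.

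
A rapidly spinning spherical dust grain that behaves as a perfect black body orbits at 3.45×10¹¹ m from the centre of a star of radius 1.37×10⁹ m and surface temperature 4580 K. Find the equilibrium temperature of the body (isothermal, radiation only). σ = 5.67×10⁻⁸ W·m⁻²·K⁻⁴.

T ≈ 204 K

The star's surface emits σT_*⁴; at distance d the flux is S = σT_*⁴(R_*/d)².
S = 5.67×10⁻⁸·(4580)⁴·(1.37×10⁹/3.45×10¹¹)² = 393.4 W/m².
For an isothermal sphere T⁴ = (1−a)S/(4σ) = 1.735×10⁹ K⁴.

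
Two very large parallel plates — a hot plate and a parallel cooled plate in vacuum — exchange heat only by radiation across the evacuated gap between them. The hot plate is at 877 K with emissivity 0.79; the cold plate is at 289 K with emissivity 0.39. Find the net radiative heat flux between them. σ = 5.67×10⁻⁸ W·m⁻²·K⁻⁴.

q ≈ 11700 W/m²

For two infinite grey parallel plates, q = σ(T₁⁴ − T₂⁴)/(1/ε₁ + 1/ε₂ − 1).
T₁⁴ − T₂⁴ = 5.916×10¹¹ − 6.976×10⁹ = 5.846×10¹¹ K⁴.
1/ε₁ + 1/ε₂ − 1 = 1.266 + 2.564 − 1 = 2.830.
q = 5.67×10⁻⁸ × 5.846×10¹¹ / 2.830.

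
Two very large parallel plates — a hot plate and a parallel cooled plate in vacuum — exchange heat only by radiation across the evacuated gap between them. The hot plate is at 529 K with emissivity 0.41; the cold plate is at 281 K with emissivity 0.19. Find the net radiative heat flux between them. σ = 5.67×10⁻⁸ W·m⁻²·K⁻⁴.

For two infinite grey parallel plates, q = σ(T₁⁴ − T₂⁴)/(1/ε₁ + 1/ε₂ − 1).
T₁⁴ − T₂⁴ = 7.831×10¹⁰ − 6.235×10⁹ = 7.208×10¹⁰ K⁴.
1/ε₁ + 1/ε₂ − 1 = 2.439 + 5.263 − 1 = 6.702.
q = 5.67×10⁻⁸ × 7.208×10¹⁰ / 6.702.

q ≈ 610 W/m²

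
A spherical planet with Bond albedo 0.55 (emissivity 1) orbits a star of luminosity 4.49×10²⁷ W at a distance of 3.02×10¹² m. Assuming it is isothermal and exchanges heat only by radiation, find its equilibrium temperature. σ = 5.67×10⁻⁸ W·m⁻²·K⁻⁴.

First find the stellar flux at distance d: S = L/(4πd²) = 4.49×10²⁷/(4π·(3.02×10¹²)²) = 39.18 W/m².
For an isothermal sphere, absorbed (1−a)S·πr² = emitted σ·4πr²·T⁴, so T⁴ = (1−a)S/(4σ).
T⁴ = 0.450·39.18/(4·5.67×10⁻⁸) = 7.773×10⁷ K⁴.

T ≈ 93.9 K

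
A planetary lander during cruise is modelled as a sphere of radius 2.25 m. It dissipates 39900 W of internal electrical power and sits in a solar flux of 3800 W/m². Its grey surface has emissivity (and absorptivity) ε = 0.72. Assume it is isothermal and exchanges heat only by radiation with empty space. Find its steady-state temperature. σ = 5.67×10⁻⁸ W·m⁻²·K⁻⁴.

T ≈ 423 K

At steady state, absorbed solar power + internal power = radiated power.
Absorbed: α·S·A_cross = 0.72·3800·15.90 = 43510 W (cross-section πr²).
Total input = 43510 + 39900 = 83410 W.
Radiated: εσ·A_surf·T⁴ with A_surf = 4πr² = 63.62 m².
T⁴ = 83410/(0.72·5.67×10⁻⁸·63.62) = 3.212×10¹⁰ K⁴.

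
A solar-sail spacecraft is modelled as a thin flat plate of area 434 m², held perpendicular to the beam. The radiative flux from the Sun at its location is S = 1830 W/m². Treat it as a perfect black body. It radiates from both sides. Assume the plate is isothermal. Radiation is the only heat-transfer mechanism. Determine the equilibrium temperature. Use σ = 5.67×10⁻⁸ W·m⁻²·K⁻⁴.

At equilibrium, absorbed power = emitted power.
Absorbing cross-section = A = 434.0 m²; emitting surface = 2A = 868.0 m² (ratio 2).
S·A_cross = εσ·A_surf·T⁴  ⇒  T⁴ = S/(2σ).
T⁴ = 1.00·1830/(2·5.67×10⁻⁸) = 1.614×10¹⁰ K⁴.
T = (1.614×10¹⁰)^(1/4).

T ≈ 356 K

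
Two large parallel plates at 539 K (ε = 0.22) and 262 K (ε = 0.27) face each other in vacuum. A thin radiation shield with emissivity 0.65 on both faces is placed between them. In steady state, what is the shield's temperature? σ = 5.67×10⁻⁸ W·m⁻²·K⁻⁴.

In steady state the net flux on the hot side equals that on the cold side.
σ(T₁⁴−T_s⁴)/D₁ = σ(T_s⁴−T₂⁴)/D₂, with D₁ = 1/ε₁+1/ε_s−1 = 5.084, D₂ = 1/ε_s+1/ε₂−1 = 4.242.
Solve for T_s⁴: T_s⁴ = (D₂·T₁⁴ + D₁·T₂⁴)/(D₁+D₂) = 4.096×10¹⁰ K⁴.

T_s ≈ 450 K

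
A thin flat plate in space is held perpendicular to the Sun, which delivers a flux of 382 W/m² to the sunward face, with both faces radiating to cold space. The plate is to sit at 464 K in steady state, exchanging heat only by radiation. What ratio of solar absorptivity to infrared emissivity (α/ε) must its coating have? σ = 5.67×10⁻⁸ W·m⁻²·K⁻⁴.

Balance: αS·A = εσ·2A·T⁴ ⇒ α/ε = 2σT⁴/S.
α/ε = 2·5.67×10⁻⁸·(464)⁴/382 = 2·5.67×10⁻⁸·4.635×10¹⁰/382.

α/ε ≈ 13.8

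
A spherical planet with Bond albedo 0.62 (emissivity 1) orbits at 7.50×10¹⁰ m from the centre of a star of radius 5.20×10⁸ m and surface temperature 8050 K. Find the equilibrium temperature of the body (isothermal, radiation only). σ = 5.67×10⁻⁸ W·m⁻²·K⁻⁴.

T ≈ 372 K

The star's surface emits σT_*⁴; at distance d the flux is S = σT_*⁴(R_*/d)².
S = 5.67×10⁻⁸·(8050)⁴·(5.20×10⁸/7.50×10¹⁰)² = 11450 W/m².
For an isothermal sphere T⁴ = (1−a)S/(4σ) = 1.918×10¹⁰ K⁴.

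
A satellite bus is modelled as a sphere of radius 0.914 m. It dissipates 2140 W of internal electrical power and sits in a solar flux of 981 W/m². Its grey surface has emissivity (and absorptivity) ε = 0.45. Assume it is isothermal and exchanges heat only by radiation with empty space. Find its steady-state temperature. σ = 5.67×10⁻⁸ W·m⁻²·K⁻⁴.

T ≈ 333 K

At steady state, absorbed solar power + internal power = radiated power.
Absorbed: α·S·A_cross = 0.45·981·2.624 = 1159 W (cross-section πr²).
Total input = 1159 + 2140 = 3299 W.
Radiated: εσ·A_surf·T⁴ with A_surf = 4πr² = 10.50 m².
T⁴ = 3299/(0.45·5.67×10⁻⁸·10.50) = 1.231×10¹⁰ K⁴.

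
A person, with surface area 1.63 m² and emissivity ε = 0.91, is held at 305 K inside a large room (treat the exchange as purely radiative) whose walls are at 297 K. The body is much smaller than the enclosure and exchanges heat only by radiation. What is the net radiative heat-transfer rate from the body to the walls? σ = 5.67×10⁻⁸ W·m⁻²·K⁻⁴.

P_net ≈ 73.4 W

For a small grey body in a large enclosure: P_net = εσA(T_body⁴ − T_wall⁴).
A = 1.63 m²; T_body⁴ − T_wall⁴ = 8.654×10⁹ − 7.781×10⁹ = 8.728×10⁸ K⁴.
|P_net| = 0.91·5.67×10⁻⁸·1.630·8.728×10⁸.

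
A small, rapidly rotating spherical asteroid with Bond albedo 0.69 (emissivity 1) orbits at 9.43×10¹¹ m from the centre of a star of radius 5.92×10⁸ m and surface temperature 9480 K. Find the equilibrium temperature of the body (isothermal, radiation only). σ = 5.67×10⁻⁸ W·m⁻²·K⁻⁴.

T ≈ 125 K

The star's surface emits σT_*⁴; at distance d the flux is S = σT_*⁴(R_*/d)².
S = 5.67×10⁻⁸·(9480)⁴·(5.92×10⁸/9.43×10¹¹)² = 180.5 W/m².
For an isothermal sphere T⁴ = (1−a)S/(4σ) = 2.467×10⁸ K⁴.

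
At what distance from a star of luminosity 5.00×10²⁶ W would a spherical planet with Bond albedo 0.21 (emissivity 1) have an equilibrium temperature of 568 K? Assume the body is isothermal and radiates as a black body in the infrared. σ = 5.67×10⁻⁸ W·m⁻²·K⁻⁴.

For an isothermal black-emitting sphere, (1−a)S·πr² = σ·4πr²·T⁴ ⇒ S = 4σT⁴/(1−a).
S = 4·5.67×10⁻⁸·(568)⁴/0.790 = 29880 W/m².
Flux falls as S = L/(4πd²), so d = √(L/(4πS)) = √(5.00×10²⁶/(4π·29880)).

d ≈ 3.65×10¹⁰ m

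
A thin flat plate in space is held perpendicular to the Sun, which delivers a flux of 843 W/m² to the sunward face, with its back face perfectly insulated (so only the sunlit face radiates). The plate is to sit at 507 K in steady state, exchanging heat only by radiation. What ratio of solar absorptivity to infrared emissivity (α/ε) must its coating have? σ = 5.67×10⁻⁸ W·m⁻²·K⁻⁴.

Balance: αS·A = εσ·1A·T⁴ ⇒ α/ε = σT⁴/S.
α/ε = 5.67×10⁻⁸·(507)⁴/843 = 5.67×10⁻⁸·6.607×10¹⁰/843.

α/ε ≈ 4.44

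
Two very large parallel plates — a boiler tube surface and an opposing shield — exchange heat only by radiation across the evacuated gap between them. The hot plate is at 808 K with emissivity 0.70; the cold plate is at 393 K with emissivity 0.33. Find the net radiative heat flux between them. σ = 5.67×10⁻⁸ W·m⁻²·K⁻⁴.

q ≈ 6600 W/m²

For two infinite grey parallel plates, q = σ(T₁⁴ − T₂⁴)/(1/ε₁ + 1/ε₂ − 1).
T₁⁴ − T₂⁴ = 4.262×10¹¹ − 2.385×10¹⁰ = 4.024×10¹¹ K⁴.
1/ε₁ + 1/ε₂ − 1 = 1.429 + 3.030 − 1 = 3.459.
q = 5.67×10⁻⁸ × 4.024×10¹¹ / 3.459.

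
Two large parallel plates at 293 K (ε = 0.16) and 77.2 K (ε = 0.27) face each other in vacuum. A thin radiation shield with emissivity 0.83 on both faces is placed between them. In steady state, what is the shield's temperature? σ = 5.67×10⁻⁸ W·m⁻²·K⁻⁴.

T_s ≈ 230 K

In steady state the net flux on the hot side equals that on the cold side.
σ(T₁⁴−T_s⁴)/D₁ = σ(T_s⁴−T₂⁴)/D₂, with D₁ = 1/ε₁+1/ε_s−1 = 6.455, D₂ = 1/ε_s+1/ε₂−1 = 3.909.
Solve for T_s⁴: T_s⁴ = (D₂·T₁⁴ + D₁·T₂⁴)/(D₁+D₂) = 2.802×10⁹ K⁴.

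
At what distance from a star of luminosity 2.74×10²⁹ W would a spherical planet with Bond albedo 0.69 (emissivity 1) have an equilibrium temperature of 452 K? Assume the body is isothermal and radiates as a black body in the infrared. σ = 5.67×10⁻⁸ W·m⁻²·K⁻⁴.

For an isothermal black-emitting sphere, (1−a)S·πr² = σ·4πr²·T⁴ ⇒ S = 4σT⁴/(1−a).
S = 4·5.67×10⁻⁸·(452)⁴/0.310 = 30540 W/m².
Flux falls as S = L/(4πd²), so d = √(L/(4πS)) = √(2.74×10²⁹/(4π·30540)).

d ≈ 8.45×10¹¹ m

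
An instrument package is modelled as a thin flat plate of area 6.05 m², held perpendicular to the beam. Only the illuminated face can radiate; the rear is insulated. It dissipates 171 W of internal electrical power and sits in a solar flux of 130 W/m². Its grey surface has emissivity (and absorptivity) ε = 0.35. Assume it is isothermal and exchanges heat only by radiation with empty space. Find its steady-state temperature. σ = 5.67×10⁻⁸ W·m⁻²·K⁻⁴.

At steady state, absorbed solar power + internal power = radiated power.
Absorbed: α·S·A_cross = 0.35·130·6.050 = 275.3 W (cross-section A).
Total input = 275.3 + 171 = 446.3 W.
Radiated: εσ·A_surf·T⁴ with A_surf = A = 6.050 m².
T⁴ = 446.3/(0.35·5.67×10⁻⁸·6.050) = 3.717×10⁹ K⁴.

T ≈ 247 K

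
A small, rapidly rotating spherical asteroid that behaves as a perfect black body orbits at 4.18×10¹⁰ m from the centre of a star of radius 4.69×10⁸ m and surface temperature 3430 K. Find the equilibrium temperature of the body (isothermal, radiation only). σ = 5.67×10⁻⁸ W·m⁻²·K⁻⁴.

T ≈ 257 K

The star's surface emits σT_*⁴; at distance d the flux is S = σT_*⁴(R_*/d)².
S = 5.67×10⁻⁸·(3430)⁴·(4.69×10⁸/4.18×10¹⁰)² = 988.0 W/m².
For an isothermal sphere T⁴ = (1−a)S/(4σ) = 4.356×10⁹ K⁴.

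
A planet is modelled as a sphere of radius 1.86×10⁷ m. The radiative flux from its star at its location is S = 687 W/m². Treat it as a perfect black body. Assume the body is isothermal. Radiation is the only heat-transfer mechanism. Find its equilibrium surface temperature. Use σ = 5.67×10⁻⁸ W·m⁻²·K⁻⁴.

At equilibrium, absorbed power = emitted power.
Absorbing cross-section = πr² = 1.087×10¹⁵ m²; emitting surface = 4πr² = 4.347×10¹⁵ m² (ratio 4).
S·A_cross = εσ·A_surf·T⁴  ⇒  T⁴ = S/(4σ).
T⁴ = 1.00·687/(4·5.67×10⁻⁸) = 3.029×10⁹ K⁴.
T = (3.029×10⁹)^(1/4).

T ≈ 235 K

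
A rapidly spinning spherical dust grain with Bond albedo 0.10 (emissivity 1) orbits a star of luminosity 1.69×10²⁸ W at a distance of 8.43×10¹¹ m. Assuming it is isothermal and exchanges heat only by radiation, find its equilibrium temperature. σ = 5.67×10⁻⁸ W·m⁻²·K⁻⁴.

T ≈ 294 K

First find the stellar flux at distance d: S = L/(4πd²) = 1.69×10²⁸/(4π·(8.43×10¹¹)²) = 1892 W/m².
For an isothermal sphere, absorbed (1−a)S·πr² = emitted σ·4πr²·T⁴, so T⁴ = (1−a)S/(4σ).
T⁴ = 0.900·1892/(4·5.67×10⁻⁸) = 7.510×10⁹ K⁴.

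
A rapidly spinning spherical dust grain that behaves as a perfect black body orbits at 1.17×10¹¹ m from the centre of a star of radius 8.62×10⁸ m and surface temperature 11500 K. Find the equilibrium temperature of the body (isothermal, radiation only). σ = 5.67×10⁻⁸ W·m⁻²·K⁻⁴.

The star's surface emits σT_*⁴; at distance d the flux is S = σT_*⁴(R_*/d)².
S = 5.67×10⁻⁸·(11500)⁴·(8.62×10⁸/1.17×10¹¹)² = 53830 W/m².
For an isothermal sphere T⁴ = (1−a)S/(4σ) = 2.373×10¹¹ K⁴.

T ≈ 698 K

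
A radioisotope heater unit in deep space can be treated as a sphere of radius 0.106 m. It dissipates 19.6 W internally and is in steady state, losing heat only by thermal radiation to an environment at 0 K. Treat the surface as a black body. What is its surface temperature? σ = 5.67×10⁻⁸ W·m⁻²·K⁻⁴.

T ≈ 222 K

Steady state: internal power = radiated power, P = εσA T⁴.
Radiating area A = 4πr² = 0.1412 m².
T⁴ = P/(εσA) = 19.6/(1.0·5.67×10⁻⁸·0.1412) = 2.448×10⁹ K⁴.
T = (2.448×10⁹)^(1/4).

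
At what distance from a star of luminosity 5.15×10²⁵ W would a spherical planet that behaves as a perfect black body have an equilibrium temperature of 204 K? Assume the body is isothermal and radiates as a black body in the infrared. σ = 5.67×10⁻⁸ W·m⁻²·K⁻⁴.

d ≈ 1.02×10¹¹ m

For an isothermal black-emitting sphere, (1−a)S·πr² = σ·4πr²·T⁴ ⇒ S = 4σT⁴/(1−a).
S = 4·5.67×10⁻⁸·(204)⁴/1.00 = 392.8 W/m².
Flux falls as S = L/(4πd²), so d = √(L/(4πS)) = √(5.15×10²⁵/(4π·392.8)).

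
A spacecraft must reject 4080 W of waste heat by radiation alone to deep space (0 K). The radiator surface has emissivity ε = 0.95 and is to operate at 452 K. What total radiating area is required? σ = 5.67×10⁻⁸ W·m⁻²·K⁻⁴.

A ≈ 1.81 m²

P = εσA T⁴ ⇒ A = P/(εσT⁴).
T⁴ = 4.174×10¹⁰ K⁴.
A = 4080/(0.95 × 5.67×10⁻⁸ × 4.174×10¹⁰).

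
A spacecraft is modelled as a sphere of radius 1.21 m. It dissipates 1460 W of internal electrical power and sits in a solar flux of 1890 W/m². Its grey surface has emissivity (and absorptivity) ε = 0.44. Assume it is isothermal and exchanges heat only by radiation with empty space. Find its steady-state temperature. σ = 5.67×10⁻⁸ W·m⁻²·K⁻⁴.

At steady state, absorbed solar power + internal power = radiated power.
Absorbed: α·S·A_cross = 0.44·1890·4.600 = 3825 W (cross-section πr²).
Total input = 3825 + 1460 = 5285 W.
Radiated: εσ·A_surf·T⁴ with A_surf = 4πr² = 18.40 m².
T⁴ = 5285/(0.44·5.67×10⁻⁸·18.40) = 1.151×10¹⁰ K⁴.

T ≈ 328 K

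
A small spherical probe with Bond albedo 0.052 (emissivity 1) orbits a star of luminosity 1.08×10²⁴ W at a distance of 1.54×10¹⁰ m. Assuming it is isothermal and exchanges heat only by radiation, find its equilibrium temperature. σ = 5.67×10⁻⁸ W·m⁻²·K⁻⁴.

T ≈ 197 K

First find the stellar flux at distance d: S = L/(4πd²) = 1.08×10²⁴/(4π·(1.54×10¹⁰)²) = 362.4 W/m².
For an isothermal sphere, absorbed (1−a)S·πr² = emitted σ·4πr²·T⁴, so T⁴ = (1−a)S/(4σ).
T⁴ = 0.948·362.4/(4·5.67×10⁻⁸) = 1.515×10⁹ K⁴.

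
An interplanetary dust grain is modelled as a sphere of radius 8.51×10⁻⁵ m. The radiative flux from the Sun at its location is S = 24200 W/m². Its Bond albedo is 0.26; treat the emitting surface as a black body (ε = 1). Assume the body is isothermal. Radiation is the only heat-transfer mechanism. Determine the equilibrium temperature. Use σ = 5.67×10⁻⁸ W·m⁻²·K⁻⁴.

T ≈ 530 K

At equilibrium, absorbed power = emitted power.
Absorbing cross-section = πr² = 2.275×10⁻⁸ m²; emitting surface = 4πr² = 9.101×10⁻⁸ m² (ratio 4).
(1−a)S·A_cross = εσ·A_surf·T⁴  ⇒  T⁴ = (1−a)S/(4σ).
T⁴ = 0.740·24200/(4·5.67×10⁻⁸) = 7.896×10¹⁰ K⁴.
T = (7.896×10¹⁰)^(1/4).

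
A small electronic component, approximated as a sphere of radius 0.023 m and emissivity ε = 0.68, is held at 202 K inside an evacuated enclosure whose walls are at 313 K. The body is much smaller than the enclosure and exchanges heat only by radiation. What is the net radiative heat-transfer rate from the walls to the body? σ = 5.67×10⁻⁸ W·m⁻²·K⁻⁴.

P_net ≈ 2.03 W

For a small grey body in a large enclosure: P_net = εσA(T_body⁴ − T_wall⁴).
A = 4πr² = 0.006648 m²; T_body⁴ − T_wall⁴ = 1.665×10⁹ − 9.598×10⁹ = -7.933×10⁹ K⁴.
|P_net| = 0.68·5.67×10⁻⁸·0.006648·7.933×10⁹.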